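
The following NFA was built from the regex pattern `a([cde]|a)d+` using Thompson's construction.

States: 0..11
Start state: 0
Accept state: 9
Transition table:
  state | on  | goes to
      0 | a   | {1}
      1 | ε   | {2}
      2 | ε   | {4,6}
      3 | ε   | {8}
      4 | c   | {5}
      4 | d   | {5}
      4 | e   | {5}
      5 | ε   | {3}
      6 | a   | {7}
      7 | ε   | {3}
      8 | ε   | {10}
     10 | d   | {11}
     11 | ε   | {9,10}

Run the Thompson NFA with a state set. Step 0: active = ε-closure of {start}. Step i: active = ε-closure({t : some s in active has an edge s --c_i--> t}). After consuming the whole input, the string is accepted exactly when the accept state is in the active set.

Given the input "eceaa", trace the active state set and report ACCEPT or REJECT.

start: ε-closure({0}) = {0}
'e' @ 1: {}  — no active states
rest 'ceaa' ignored (set empty)
end set {} — state 9 not in

Answer: REJECT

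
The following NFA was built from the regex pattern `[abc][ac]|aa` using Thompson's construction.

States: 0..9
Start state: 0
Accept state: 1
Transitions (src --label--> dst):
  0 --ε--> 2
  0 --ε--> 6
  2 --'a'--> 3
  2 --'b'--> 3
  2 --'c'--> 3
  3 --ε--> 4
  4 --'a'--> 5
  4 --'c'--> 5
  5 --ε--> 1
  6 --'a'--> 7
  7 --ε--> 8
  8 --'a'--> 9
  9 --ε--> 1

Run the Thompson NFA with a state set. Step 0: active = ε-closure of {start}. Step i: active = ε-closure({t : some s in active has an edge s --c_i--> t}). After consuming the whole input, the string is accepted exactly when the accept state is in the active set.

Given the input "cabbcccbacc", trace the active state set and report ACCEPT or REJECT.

Answer: REJECT

Steps:
initial (ε-close {0}): {0,2,6}
'c' @ 1: {3,4}
'a' @ 2: {1,5}  (accept∈set)
'b' @ 3: {}  — dead — no transitions
rest 'bcccbacc' ignored (set empty)
after full input: {}  (accept=1 not in)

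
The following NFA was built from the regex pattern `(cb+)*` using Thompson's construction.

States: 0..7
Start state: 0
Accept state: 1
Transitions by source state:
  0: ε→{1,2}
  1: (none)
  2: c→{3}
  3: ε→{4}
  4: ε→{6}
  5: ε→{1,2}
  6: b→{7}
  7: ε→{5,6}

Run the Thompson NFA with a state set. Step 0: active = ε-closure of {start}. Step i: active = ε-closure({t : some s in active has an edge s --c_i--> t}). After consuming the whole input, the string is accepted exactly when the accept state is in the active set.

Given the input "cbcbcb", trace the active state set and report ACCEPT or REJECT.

Answer: ACCEPT

Steps:
S₀ = ε-closure({0}) = {0,1,2}
'c' @ 1: {3,4,6}
'b' @ 2: {1,2,5,6,7}  ✓accept
'c' @ 3: {3,4,6}
'b' @ 4: {1,2,5,6,7}  ✓accept
'c' @ 5: {3,4,6}
'b' @ 6: {1,2,5,6,7}  ✓accept
after full input: {1,2,5,6,7}  (accept=1 in)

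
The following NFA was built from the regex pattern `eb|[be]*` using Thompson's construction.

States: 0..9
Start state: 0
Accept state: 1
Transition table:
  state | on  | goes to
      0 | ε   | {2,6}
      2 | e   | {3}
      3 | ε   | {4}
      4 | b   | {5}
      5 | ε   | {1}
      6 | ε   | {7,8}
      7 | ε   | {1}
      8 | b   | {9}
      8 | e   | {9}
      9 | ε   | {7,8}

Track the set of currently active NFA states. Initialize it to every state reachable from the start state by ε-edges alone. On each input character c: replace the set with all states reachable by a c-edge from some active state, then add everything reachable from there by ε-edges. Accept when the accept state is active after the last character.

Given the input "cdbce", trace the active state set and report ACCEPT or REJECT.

start: ε-closure({0}) = {0,1,2,6,7,8}
'c' @ 1: {}  — state set empty
rest 'dbce' ignored (set empty)
end set {} — state 1 not in

Answer: REJECT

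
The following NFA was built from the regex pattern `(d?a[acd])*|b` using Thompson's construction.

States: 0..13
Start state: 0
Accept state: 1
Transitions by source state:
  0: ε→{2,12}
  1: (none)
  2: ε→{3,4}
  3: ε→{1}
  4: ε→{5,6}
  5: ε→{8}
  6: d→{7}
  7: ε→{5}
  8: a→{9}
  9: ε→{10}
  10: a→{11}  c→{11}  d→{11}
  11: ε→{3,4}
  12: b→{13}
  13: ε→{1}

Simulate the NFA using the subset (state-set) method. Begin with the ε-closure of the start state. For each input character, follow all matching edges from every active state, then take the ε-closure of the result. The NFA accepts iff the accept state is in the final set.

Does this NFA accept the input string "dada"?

Answer: REJECT

Steps:
S₀ = ε-closure({0}) = {0,1,2,3,4,5,6,8,12}
'd' @ 1: {5,7,8}
'a' @ 2: {9,10}
'd' @ 3: {1,3,4,5,6,8,11}  (accept∈set)
'a' @ 4: {9,10}
final: {9,10}; accept 1 not in set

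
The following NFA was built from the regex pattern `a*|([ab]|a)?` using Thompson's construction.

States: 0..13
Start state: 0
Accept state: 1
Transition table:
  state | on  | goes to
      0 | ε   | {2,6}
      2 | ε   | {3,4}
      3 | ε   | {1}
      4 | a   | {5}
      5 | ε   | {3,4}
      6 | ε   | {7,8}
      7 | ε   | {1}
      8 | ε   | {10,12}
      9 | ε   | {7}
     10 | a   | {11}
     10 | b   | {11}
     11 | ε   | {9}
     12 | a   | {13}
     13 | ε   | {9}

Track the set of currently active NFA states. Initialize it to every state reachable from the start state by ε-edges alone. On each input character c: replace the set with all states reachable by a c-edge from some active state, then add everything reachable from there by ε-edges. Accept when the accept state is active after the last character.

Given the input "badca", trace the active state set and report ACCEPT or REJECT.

S₀ = ε-closure({0}) = {0,1,2,3,4,6,7,8,10,12}
'b' @ 1: {1,7,9,11}  (accept∈set)
'a' @ 2: {}  — no active states
rest 'dca' ignored (set empty)
after full input: {}  (accept=1 not in)

Answer: REJECT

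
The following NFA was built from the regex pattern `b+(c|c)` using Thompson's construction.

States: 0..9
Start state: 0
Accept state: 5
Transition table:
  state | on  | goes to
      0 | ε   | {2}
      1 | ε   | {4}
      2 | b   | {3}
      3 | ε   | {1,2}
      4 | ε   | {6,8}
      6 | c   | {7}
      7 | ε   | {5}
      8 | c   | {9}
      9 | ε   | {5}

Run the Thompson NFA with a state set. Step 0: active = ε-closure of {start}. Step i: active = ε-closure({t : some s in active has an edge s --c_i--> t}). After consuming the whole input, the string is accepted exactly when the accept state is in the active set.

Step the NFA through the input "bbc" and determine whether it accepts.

Answer: ACCEPT

Trace:
initial (ε-close {0}): {0,2}
'b' @ 1: {1,2,3,4,6,8}
'b' @ 2: {1,2,3,4,6,8}
'c' @ 3: {5,7,9}  ✓accept
after full input: {5,7,9}  (accept=5 in)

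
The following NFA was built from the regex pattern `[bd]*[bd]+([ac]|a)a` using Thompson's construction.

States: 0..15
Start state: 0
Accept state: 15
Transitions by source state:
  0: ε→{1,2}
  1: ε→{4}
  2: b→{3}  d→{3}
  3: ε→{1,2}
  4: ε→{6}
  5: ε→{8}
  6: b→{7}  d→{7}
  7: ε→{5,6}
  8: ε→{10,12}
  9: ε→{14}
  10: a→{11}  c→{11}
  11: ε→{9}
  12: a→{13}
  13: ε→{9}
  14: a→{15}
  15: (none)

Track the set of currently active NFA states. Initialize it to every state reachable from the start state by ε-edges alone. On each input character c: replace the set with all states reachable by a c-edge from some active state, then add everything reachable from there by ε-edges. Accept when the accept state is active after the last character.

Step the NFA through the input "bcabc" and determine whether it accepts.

Answer: REJECT

Steps:
S₀ = ε-closure({0}) = {0,1,2,4,6}
'b' @ 1: {1,2,3,4,5,6,7,8,10,12}
'c' @ 2: {9,11,14}
'a' @ 3: {15}  ✓accept
'b' @ 4: {}  — dead — no transitions
rest 'c' ignored (set empty)
final: {}; accept 15 not in set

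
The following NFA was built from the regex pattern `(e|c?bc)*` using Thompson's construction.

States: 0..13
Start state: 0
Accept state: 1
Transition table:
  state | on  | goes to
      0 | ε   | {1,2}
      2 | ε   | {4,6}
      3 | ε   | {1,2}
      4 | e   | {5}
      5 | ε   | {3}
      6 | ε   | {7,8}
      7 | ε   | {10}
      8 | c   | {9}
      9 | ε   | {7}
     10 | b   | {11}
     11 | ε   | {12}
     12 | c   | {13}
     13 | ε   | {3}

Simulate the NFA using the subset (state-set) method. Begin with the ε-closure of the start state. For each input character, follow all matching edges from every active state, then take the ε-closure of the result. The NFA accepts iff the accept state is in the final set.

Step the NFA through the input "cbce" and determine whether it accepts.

S₀ = ε-closure({0}) = {0,1,2,4,6,7,8,10}
'c' @ 1: {7,9,10}
'b' @ 2: {11,12}
'c' @ 3: {1,2,3,4,6,7,8,10,13}  [accepting]
'e' @ 4: {1,2,3,4,5,6,7,8,10}  [accepting]
final: {1,2,3,4,5,6,7,8,10}; accept 1 in set

Answer: ACCEPT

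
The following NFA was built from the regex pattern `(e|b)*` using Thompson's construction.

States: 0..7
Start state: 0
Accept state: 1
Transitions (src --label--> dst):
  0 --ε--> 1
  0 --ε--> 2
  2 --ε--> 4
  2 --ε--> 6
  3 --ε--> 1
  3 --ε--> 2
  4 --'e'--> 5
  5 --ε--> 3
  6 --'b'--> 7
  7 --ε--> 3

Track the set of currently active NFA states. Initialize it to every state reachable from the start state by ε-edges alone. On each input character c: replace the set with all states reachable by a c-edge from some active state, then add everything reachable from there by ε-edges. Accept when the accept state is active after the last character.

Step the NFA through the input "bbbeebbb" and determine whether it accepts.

Answer: ACCEPT

Derivation:
start: ε-closure({0}) = {0,1,2,4,6}
'b' @ 1: {1,2,3,4,6,7}  ✓accept
'b' @ 2: {1,2,3,4,6,7}  ✓accept
'b' @ 3: {1,2,3,4,6,7}  ✓accept
'e' @ 4: {1,2,3,4,5,6}  ✓accept
'e' @ 5: {1,2,3,4,5,6}  ✓accept
'b' @ 6: {1,2,3,4,6,7}  ✓accept
'b' @ 7: {1,2,3,4,6,7}  ✓accept
'b' @ 8: {1,2,3,4,6,7}  ✓accept
final: {1,2,3,4,6,7}; accept 1 in set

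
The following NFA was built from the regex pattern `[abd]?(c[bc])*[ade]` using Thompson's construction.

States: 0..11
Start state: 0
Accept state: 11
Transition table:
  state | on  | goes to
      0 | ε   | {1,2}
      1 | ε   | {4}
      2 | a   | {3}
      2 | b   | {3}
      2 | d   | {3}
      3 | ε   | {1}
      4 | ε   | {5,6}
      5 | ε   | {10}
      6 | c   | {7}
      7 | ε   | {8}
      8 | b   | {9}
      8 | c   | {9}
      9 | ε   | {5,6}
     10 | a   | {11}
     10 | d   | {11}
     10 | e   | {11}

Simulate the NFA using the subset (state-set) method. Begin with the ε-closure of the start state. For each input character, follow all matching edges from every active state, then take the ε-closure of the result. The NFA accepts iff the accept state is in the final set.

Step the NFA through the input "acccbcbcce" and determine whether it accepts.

start: ε-closure({0}) = {0,1,2,4,5,6,10}
'a' @ 1: {1,3,4,5,6,10,11}  (accept∈set)
'c' @ 2: {7,8}
'c' @ 3: {5,6,9,10}
'c' @ 4: {7,8}
'b' @ 5: {5,6,9,10}
'c' @ 6: {7,8}
'b' @ 7: {5,6,9,10}
'c' @ 8: {7,8}
'c' @ 9: {5,6,9,10}
'e' @ 10: {11}  (accept∈set)
after full input: {11}  (accept=11 in)

Answer: ACCEPT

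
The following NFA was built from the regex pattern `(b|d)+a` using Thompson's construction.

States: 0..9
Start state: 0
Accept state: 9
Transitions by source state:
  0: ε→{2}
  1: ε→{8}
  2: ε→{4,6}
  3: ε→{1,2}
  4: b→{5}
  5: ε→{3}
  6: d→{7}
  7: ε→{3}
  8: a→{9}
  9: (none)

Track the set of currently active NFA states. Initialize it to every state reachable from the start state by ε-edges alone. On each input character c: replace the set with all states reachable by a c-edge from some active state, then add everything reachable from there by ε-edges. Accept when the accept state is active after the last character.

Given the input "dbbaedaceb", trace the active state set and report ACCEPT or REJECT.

Answer: REJECT

Derivation:
initial (ε-close {0}): {0,2,4,6}
'd' @ 1: {1,2,3,4,6,7,8}
'b' @ 2: {1,2,3,4,5,6,8}
'b' @ 3: {1,2,3,4,5,6,8}
'a' @ 4: {9}  ✓accept
'e' @ 5: {}  — dead — no transitions
rest 'daceb' ignored (set empty)
final: {}; accept 9 not in set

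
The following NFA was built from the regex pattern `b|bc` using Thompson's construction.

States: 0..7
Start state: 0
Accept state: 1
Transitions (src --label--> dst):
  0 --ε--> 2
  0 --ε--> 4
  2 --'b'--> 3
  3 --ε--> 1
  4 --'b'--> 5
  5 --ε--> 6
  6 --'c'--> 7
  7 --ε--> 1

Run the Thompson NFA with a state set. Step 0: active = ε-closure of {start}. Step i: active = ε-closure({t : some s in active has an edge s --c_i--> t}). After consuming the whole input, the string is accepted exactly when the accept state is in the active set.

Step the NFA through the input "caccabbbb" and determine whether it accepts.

Answer: REJECT

Trace:
S₀ = ε-closure({0}) = {0,2,4}
'c' @ 1: {}  — no active states
rest 'accabbbb' ignored (set empty)
after full input: {}  (accept=1 not in)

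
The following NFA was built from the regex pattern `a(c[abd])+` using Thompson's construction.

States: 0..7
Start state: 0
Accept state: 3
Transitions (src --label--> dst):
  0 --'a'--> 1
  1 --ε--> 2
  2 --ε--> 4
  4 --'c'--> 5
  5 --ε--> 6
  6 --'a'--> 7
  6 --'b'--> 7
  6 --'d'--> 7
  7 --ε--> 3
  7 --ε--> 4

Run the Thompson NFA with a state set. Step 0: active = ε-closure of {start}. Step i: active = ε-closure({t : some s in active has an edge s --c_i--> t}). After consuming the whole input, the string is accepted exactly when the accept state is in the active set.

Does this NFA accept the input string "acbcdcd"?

start: ε-closure({0}) = {0}
'a' @ 1: {1,2,4}
'c' @ 2: {5,6}
'b' @ 3: {3,4,7}  [accepting]
'c' @ 4: {5,6}
'd' @ 5: {3,4,7}  [accepting]
'c' @ 6: {5,6}
'd' @ 7: {3,4,7}  [accepting]
final: {3,4,7}; accept 3 in set

Answer: ACCEPT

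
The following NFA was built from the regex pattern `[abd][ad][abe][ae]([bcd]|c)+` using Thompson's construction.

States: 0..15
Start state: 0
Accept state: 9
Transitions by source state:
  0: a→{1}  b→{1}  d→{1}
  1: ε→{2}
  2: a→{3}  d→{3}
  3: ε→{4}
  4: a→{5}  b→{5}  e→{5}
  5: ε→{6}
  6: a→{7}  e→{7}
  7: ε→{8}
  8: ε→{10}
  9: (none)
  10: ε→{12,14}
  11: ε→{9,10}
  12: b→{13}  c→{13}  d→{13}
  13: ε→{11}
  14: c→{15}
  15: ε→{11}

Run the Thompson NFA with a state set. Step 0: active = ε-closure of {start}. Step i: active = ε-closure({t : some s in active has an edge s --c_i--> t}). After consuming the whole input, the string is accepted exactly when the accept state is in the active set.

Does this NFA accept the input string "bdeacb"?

start: ε-closure({0}) = {0}
'b' @ 1: {1,2}
'd' @ 2: {3,4}
'e' @ 3: {5,6}
'a' @ 4: {7,8,10,12,14}
'c' @ 5: {9,10,11,12,13,14,15}  ✓accept
'b' @ 6: {9,10,11,12,13,14}  ✓accept
end set {9,10,11,12,13,14} — state 9 in

Answer: ACCEPT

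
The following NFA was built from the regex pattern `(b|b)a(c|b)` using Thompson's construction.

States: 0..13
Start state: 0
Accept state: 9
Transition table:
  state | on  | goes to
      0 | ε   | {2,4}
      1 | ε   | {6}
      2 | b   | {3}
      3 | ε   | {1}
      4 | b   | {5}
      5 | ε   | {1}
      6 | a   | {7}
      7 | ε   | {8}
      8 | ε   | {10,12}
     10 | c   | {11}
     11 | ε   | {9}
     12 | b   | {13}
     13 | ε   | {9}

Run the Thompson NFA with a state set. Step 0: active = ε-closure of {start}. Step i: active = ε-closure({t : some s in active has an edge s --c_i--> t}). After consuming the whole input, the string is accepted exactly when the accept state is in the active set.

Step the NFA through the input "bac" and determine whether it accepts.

Answer: ACCEPT

Derivation:
initial (ε-close {0}): {0,2,4}
'b' @ 1: {1,3,5,6}
'a' @ 2: {7,8,10,12}
'c' @ 3: {9,11}  [accepting]
final: {9,11}; accept 9 in set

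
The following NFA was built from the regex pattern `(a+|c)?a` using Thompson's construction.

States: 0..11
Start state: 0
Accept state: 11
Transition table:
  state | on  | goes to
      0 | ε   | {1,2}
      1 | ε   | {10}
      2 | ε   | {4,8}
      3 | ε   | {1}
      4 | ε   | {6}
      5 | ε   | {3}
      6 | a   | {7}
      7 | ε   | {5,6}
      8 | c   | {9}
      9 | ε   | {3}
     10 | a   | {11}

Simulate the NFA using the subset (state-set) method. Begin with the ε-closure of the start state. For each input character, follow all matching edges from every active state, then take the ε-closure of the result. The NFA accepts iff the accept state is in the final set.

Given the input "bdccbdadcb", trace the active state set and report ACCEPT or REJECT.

start: ε-closure({0}) = {0,1,2,4,6,8,10}
'b' @ 1: {}  — state set empty
rest 'dccbdadcb' ignored (set empty)
final: {}; accept 11 not in set

Answer: REJECT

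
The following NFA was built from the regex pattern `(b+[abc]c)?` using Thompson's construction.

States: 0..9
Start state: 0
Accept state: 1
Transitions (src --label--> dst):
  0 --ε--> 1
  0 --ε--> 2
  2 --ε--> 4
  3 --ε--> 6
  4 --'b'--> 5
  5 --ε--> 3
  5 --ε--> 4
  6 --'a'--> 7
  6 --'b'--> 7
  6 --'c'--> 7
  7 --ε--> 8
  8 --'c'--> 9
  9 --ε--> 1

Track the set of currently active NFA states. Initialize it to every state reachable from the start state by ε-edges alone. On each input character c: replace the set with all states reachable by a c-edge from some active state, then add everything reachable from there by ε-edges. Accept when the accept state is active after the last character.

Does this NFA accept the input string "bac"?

Answer: ACCEPT

Steps:
S₀ = ε-closure({0}) = {0,1,2,4}
'b' @ 1: {3,4,5,6}
'a' @ 2: {7,8}
'c' @ 3: {1,9}  [accepting]
final: {1,9}; accept 1 in set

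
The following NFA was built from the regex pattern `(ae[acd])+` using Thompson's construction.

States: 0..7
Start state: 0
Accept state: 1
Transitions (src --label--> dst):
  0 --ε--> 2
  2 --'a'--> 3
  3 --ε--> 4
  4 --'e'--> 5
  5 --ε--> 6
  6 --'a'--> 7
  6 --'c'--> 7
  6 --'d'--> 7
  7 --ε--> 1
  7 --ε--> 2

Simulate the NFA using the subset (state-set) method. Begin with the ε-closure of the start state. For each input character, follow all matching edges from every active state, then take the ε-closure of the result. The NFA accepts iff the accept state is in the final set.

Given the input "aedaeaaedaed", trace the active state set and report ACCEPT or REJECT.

start: ε-closure({0}) = {0,2}
'a' @ 1: {3,4}
'e' @ 2: {5,6}
'd' @ 3: {1,2,7}  (accept∈set)
'a' @ 4: {3,4}
'e' @ 5: {5,6}
'a' @ 6: {1,2,7}  (accept∈set)
'a' @ 7: {3,4}
'e' @ 8: {5,6}
'd' @ 9: {1,2,7}  (accept∈set)
'a' @ 10: {3,4}
'e' @ 11: {5,6}
'd' @ 12: {1,2,7}  (accept∈set)
after full input: {1,2,7}  (accept=1 in)

Answer: ACCEPT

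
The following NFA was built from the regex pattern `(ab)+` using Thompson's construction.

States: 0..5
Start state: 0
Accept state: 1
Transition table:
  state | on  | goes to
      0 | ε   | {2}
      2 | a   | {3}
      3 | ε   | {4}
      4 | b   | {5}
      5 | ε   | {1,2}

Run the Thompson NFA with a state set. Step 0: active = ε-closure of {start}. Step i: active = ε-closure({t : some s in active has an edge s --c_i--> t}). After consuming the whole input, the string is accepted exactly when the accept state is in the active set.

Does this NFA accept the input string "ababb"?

S₀ = ε-closure({0}) = {0,2}
'a' @ 1: {3,4}
'b' @ 2: {1,2,5}  (accept∈set)
'a' @ 3: {3,4}
'b' @ 4: {1,2,5}  (accept∈set)
'b' @ 5: {}  — state set empty
final: {}; accept 1 not in set

Answer: REJECT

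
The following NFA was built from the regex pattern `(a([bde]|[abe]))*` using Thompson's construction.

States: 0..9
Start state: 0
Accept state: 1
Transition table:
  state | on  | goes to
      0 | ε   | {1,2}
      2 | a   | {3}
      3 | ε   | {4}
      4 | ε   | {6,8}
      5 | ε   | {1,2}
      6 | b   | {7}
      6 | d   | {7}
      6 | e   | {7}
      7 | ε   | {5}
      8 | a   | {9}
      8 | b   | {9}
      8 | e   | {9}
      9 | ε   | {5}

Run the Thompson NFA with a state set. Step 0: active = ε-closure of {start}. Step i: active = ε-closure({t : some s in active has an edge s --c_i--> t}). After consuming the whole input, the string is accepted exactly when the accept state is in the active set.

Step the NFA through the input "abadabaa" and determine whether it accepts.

start: ε-closure({0}) = {0,1,2}
'a' @ 1: {3,4,6,8}
'b' @ 2: {1,2,5,7,9}  ✓accept
'a' @ 3: {3,4,6,8}
'd' @ 4: {1,2,5,7}  ✓accept
'a' @ 5: {3,4,6,8}
'b' @ 6: {1,2,5,7,9}  ✓accept
'a' @ 7: {3,4,6,8}
'a' @ 8: {1,2,5,9}  ✓accept
final: {1,2,5,9}; accept 1 in set

Answer: ACCEPT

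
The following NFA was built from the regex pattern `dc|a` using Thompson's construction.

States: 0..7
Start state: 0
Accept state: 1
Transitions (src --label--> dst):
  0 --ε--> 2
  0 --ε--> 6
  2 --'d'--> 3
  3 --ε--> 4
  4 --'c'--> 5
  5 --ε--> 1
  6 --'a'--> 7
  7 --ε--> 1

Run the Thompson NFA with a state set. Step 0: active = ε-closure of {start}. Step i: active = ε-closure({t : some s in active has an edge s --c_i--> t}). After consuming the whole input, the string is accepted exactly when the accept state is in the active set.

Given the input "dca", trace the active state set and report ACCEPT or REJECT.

S₀ = ε-closure({0}) = {0,2,6}
'd' @ 1: {3,4}
'c' @ 2: {1,5}  (accept∈set)
'a' @ 3: {}  — dead — no transitions
after full input: {}  (accept=1 not in)

Answer: REJECT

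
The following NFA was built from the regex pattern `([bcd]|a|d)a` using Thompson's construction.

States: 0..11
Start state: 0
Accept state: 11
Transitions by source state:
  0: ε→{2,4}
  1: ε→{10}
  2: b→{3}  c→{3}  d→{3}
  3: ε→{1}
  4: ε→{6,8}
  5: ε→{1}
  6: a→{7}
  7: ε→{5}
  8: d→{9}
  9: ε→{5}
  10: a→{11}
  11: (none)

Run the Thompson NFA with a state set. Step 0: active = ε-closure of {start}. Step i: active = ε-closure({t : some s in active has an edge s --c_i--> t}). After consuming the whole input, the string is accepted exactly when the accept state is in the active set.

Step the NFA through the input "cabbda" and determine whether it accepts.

Answer: REJECT

Derivation:
initial (ε-close {0}): {0,2,4,6,8}
'c' @ 1: {1,3,10}
'a' @ 2: {11}  [accepting]
'b' @ 3: {}  — no active states
rest 'bda' ignored (set empty)
end set {} — state 11 not in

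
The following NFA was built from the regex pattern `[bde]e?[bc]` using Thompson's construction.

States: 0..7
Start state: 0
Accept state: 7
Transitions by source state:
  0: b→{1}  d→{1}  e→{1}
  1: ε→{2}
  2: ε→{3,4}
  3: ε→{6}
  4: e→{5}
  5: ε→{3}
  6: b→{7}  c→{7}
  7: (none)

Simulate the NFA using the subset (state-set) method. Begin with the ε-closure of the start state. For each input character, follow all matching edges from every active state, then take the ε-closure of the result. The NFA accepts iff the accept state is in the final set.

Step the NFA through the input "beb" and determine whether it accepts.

initial (ε-close {0}): {0}
'b' @ 1: {1,2,3,4,6}
'e' @ 2: {3,5,6}
'b' @ 3: {7}  [accepting]
after full input: {7}  (accept=7 in)

Answer: ACCEPT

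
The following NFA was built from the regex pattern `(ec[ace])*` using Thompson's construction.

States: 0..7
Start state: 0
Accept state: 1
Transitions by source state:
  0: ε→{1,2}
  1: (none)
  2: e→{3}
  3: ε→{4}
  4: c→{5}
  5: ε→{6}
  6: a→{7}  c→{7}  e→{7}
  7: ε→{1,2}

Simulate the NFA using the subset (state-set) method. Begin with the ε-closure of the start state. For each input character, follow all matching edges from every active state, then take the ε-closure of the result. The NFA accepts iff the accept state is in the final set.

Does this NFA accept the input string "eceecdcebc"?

S₀ = ε-closure({0}) = {0,1,2}
'e' @ 1: {3,4}
'c' @ 2: {5,6}
'e' @ 3: {1,2,7}  [accepting]
'e' @ 4: {3,4}
'c' @ 5: {5,6}
'd' @ 6: {}  — dead — no transitions
rest 'cebc' ignored (set empty)
final: {}; accept 1 not in set

Answer: REJECT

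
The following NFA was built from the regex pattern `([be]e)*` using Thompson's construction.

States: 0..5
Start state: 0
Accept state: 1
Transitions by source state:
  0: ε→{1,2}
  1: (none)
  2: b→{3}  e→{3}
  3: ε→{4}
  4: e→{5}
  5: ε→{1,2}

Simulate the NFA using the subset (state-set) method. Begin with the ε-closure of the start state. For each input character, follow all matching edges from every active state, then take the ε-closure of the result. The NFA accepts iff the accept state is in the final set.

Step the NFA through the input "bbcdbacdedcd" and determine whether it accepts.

S₀ = ε-closure({0}) = {0,1,2}
'b' @ 1: {3,4}
'b' @ 2: {}  — no active states
rest 'cdbacdedcd' ignored (set empty)
final: {}; accept 1 not in set

Answer: REJECT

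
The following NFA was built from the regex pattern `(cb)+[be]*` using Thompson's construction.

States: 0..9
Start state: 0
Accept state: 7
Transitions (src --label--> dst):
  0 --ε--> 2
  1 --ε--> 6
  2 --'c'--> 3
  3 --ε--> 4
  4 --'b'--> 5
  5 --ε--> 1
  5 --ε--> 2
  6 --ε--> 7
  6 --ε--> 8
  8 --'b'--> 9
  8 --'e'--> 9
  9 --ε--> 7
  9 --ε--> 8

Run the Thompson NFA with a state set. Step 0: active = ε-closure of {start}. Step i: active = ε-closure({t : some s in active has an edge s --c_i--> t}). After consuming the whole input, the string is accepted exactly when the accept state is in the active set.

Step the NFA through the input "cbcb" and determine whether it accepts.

Answer: ACCEPT

Derivation:
start: ε-closure({0}) = {0,2}
'c' @ 1: {3,4}
'b' @ 2: {1,2,5,6,7,8}  [accepting]
'c' @ 3: {3,4}
'b' @ 4: {1,2,5,6,7,8}  [accepting]
final: {1,2,5,6,7,8}; accept 7 in set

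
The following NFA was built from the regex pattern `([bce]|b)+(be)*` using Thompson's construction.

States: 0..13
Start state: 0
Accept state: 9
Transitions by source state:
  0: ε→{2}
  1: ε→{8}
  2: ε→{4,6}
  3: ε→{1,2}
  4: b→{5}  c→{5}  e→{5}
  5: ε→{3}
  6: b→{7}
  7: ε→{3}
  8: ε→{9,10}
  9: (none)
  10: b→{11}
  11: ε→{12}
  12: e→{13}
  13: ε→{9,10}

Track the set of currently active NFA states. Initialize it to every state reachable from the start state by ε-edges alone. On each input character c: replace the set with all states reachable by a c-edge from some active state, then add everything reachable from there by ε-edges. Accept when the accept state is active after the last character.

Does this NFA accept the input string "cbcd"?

start: ε-closure({0}) = {0,2,4,6}
'c' @ 1: {1,2,3,4,5,6,8,9,10}  [accepting]
'b' @ 2: {1,2,3,4,5,6,7,8,9,10,11,12}  [accepting]
'c' @ 3: {1,2,3,4,5,6,8,9,10}  [accepting]
'd' @ 4: {}  — no active states
end set {} — state 9 not in

Answer: REJECT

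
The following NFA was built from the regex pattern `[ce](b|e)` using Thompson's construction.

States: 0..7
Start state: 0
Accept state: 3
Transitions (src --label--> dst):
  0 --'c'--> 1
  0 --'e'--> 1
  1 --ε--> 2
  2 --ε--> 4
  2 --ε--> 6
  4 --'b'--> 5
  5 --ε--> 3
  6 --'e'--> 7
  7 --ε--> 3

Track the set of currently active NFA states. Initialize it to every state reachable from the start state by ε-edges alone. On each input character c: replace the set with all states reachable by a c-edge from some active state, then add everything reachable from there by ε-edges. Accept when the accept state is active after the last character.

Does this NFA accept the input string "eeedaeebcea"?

Answer: REJECT

Steps:
start: ε-closure({0}) = {0}
'e' @ 1: {1,2,4,6}
'e' @ 2: {3,7}  (accept∈set)
'e' @ 3: {}  — dead — no transitions
rest 'daeebcea' ignored (set empty)
end set {} — state 3 not in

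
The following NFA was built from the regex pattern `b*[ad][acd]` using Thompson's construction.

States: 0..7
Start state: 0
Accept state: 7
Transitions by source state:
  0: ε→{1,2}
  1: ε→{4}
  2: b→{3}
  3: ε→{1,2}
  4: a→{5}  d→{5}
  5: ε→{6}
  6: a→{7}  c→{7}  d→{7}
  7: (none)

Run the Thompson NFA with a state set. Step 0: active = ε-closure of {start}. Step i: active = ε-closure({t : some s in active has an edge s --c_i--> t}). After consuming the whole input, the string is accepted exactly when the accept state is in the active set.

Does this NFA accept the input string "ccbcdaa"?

Answer: REJECT

Steps:
S₀ = ε-closure({0}) = {0,1,2,4}
'c' @ 1: {}  — no active states
rest 'cbcdaa' ignored (set empty)
end set {} — state 7 not in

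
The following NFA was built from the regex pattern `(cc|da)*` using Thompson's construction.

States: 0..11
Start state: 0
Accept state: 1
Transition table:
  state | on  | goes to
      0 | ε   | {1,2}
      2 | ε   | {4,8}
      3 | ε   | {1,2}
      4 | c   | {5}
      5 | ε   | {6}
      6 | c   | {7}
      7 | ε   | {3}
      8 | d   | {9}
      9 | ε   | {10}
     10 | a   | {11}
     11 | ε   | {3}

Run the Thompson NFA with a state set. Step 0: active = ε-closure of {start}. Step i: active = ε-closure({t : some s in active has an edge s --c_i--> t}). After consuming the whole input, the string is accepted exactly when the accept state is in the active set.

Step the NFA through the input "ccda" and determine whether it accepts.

S₀ = ε-closure({0}) = {0,1,2,4,8}
'c' @ 1: {5,6}
'c' @ 2: {1,2,3,4,7,8}  [accepting]
'd' @ 3: {9,10}
'a' @ 4: {1,2,3,4,8,11}  [accepting]
end set {1,2,3,4,8,11} — state 1 in

Answer: ACCEPT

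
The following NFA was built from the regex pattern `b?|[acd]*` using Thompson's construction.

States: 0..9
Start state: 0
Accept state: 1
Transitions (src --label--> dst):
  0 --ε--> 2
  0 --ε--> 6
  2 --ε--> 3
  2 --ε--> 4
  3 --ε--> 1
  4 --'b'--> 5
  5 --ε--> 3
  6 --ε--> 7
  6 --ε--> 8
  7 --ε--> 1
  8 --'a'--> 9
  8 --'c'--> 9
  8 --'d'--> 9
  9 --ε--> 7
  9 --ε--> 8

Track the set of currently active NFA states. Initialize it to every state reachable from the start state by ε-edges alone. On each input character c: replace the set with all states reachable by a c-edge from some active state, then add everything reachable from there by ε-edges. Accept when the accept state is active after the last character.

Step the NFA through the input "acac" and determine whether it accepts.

start: ε-closure({0}) = {0,1,2,3,4,6,7,8}
'a' @ 1: {1,7,8,9}  (accept∈set)
'c' @ 2: {1,7,8,9}  (accept∈set)
'a' @ 3: {1,7,8,9}  (accept∈set)
'c' @ 4: {1,7,8,9}  (accept∈set)
after full input: {1,7,8,9}  (accept=1 in)

Answer: ACCEPT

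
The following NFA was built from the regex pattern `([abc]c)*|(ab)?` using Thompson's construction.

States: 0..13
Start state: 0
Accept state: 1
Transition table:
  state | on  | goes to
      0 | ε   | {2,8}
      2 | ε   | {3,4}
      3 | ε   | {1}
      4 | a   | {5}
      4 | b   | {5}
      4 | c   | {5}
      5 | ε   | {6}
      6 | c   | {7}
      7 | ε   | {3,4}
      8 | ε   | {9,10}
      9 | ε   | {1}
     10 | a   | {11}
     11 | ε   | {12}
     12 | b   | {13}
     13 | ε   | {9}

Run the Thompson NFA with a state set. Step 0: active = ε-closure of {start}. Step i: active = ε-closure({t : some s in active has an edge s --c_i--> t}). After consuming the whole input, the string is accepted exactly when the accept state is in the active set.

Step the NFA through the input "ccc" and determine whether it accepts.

Answer: REJECT

Steps:
S₀ = ε-closure({0}) = {0,1,2,3,4,8,9,10}
'c' @ 1: {5,6}
'c' @ 2: {1,3,4,7}  [accepting]
'c' @ 3: {5,6}
final: {5,6}; accept 1 not in set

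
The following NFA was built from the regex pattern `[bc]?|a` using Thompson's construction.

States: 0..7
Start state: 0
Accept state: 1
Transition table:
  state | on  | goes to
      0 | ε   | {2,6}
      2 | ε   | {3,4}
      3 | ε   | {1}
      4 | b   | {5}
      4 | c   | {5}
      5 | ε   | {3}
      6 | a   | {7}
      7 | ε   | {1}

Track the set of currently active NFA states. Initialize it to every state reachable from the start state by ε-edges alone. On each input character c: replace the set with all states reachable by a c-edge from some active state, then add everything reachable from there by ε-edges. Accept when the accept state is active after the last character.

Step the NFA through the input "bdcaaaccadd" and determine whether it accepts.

Answer: REJECT

Trace:
start: ε-closure({0}) = {0,1,2,3,4,6}
'b' @ 1: {1,3,5}  [accepting]
'd' @ 2: {}  — state set empty
rest 'caaaccadd' ignored (set empty)
after full input: {}  (accept=1 not in)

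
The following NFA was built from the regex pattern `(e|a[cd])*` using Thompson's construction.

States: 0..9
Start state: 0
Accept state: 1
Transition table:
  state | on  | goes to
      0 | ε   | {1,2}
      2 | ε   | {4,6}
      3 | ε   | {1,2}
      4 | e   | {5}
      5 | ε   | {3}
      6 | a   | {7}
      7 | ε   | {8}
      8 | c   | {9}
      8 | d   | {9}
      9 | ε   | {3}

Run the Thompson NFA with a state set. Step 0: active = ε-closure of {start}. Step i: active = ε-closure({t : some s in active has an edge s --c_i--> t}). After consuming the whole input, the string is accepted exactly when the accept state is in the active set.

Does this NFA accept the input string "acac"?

Answer: ACCEPT

Derivation:
S₀ = ε-closure({0}) = {0,1,2,4,6}
'a' @ 1: {7,8}
'c' @ 2: {1,2,3,4,6,9}  [accepting]
'a' @ 3: {7,8}
'c' @ 4: {1,2,3,4,6,9}  [accepting]
final: {1,2,3,4,6,9}; accept 1 in set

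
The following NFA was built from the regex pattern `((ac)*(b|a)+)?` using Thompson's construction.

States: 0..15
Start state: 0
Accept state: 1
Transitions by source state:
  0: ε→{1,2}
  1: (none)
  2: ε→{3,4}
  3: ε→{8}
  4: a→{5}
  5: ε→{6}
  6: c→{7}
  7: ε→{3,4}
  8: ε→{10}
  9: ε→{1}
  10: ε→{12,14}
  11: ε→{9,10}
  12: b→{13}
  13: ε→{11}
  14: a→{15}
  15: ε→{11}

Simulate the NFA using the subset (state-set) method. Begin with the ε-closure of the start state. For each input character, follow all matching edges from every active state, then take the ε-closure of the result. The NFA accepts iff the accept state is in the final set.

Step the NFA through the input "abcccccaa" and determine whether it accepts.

Answer: REJECT

Derivation:
initial (ε-close {0}): {0,1,2,3,4,8,10,12,14}
'a' @ 1: {1,5,6,9,10,11,12,14,15}  ✓accept
'b' @ 2: {1,9,10,11,12,13,14}  ✓accept
'c' @ 3: {}  — no active states
rest 'ccccaa' ignored (set empty)
after full input: {}  (accept=1 not in)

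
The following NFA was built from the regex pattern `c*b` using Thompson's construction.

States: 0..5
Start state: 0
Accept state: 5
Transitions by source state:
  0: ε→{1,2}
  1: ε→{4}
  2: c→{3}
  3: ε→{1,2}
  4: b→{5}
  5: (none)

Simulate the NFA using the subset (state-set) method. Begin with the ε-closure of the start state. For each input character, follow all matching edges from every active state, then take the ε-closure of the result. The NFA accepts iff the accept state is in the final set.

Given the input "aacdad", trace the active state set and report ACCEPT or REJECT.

initial (ε-close {0}): {0,1,2,4}
'a' @ 1: {}  — no active states
rest 'acdad' ignored (set empty)
final: {}; accept 5 not in set

Answer: REJECT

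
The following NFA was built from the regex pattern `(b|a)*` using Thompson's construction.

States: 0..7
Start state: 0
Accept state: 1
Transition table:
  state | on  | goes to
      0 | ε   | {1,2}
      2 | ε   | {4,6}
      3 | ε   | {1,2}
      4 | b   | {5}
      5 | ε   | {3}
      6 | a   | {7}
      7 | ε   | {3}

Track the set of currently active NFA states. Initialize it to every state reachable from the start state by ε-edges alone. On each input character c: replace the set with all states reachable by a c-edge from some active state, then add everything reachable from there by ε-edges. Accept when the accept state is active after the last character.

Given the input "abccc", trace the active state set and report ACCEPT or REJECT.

S₀ = ε-closure({0}) = {0,1,2,4,6}
'a' @ 1: {1,2,3,4,6,7}  ✓accept
'b' @ 2: {1,2,3,4,5,6}  ✓accept
'c' @ 3: {}  — dead — no transitions
rest 'cc' ignored (set empty)
final: {}; accept 1 not in set

Answer: REJECT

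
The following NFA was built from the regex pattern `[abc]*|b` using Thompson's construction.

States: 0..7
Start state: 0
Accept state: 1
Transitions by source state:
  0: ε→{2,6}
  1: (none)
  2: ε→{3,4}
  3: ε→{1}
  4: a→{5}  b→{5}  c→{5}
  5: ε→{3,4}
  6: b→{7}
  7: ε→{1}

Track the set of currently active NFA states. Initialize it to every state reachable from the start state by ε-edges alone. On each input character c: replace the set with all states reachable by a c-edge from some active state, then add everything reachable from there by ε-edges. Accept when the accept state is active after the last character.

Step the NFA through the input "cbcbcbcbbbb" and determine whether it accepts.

Answer: ACCEPT

Derivation:
start: ε-closure({0}) = {0,1,2,3,4,6}
'c' @ 1: {1,3,4,5}  (accept∈set)
'b' @ 2: {1,3,4,5}  (accept∈set)
'c' @ 3: {1,3,4,5}  (accept∈set)
'b' @ 4: {1,3,4,5}  (accept∈set)
'c' @ 5: {1,3,4,5}  (accept∈set)
'b' @ 6: {1,3,4,5}  (accept∈set)
'c' @ 7: {1,3,4,5}  (accept∈set)
'b' @ 8: {1,3,4,5}  (accept∈set)
'b' @ 9: {1,3,4,5}  (accept∈set)
'b' @ 10: {1,3,4,5}  (accept∈set)
'b' @ 11: {1,3,4,5}  (accept∈set)
end set {1,3,4,5} — state 1 in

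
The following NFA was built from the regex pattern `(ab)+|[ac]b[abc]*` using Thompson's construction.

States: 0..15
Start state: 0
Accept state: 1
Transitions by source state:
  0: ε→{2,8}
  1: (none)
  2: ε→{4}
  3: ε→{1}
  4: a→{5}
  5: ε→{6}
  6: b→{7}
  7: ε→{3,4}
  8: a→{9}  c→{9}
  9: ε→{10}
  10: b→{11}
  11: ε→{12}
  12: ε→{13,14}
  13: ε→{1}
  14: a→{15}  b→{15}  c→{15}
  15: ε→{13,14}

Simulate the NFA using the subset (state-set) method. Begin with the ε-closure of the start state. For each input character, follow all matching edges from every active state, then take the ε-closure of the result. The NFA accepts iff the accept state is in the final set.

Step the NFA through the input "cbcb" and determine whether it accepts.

start: ε-closure({0}) = {0,2,4,8}
'c' @ 1: {9,10}
'b' @ 2: {1,11,12,13,14}  [accepting]
'c' @ 3: {1,13,14,15}  [accepting]
'b' @ 4: {1,13,14,15}  [accepting]
end set {1,13,14,15} — state 1 in

Answer: ACCEPT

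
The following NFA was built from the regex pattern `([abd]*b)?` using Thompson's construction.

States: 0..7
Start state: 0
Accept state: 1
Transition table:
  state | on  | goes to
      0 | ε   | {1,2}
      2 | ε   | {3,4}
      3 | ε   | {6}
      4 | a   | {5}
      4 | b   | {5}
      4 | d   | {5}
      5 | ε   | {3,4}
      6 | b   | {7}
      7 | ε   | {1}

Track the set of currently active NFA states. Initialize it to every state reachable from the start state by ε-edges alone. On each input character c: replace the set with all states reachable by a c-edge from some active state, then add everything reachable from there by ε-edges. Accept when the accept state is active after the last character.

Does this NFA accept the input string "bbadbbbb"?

start: ε-closure({0}) = {0,1,2,3,4,6}
'b' @ 1: {1,3,4,5,6,7}  [accepting]
'b' @ 2: {1,3,4,5,6,7}  [accepting]
'a' @ 3: {3,4,5,6}
'd' @ 4: {3,4,5,6}
'b' @ 5: {1,3,4,5,6,7}  [accepting]
'b' @ 6: {1,3,4,5,6,7}  [accepting]
'b' @ 7: {1,3,4,5,6,7}  [accepting]
'b' @ 8: {1,3,4,5,6,7}  [accepting]
after full input: {1,3,4,5,6,7}  (accept=1 in)

Answer: ACCEPT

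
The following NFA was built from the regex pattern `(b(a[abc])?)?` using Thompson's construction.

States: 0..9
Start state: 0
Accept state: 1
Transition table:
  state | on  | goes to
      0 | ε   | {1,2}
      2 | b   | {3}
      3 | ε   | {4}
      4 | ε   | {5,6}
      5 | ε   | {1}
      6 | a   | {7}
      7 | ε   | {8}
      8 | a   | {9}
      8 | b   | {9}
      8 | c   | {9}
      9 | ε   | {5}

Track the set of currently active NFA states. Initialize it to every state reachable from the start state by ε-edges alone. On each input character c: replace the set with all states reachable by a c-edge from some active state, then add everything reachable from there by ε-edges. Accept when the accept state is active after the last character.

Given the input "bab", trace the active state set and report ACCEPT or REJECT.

Answer: ACCEPT

Trace:
S₀ = ε-closure({0}) = {0,1,2}
'b' @ 1: {1,3,4,5,6}  (accept∈set)
'a' @ 2: {7,8}
'b' @ 3: {1,5,9}  (accept∈set)
final: {1,5,9}; accept 1 in set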